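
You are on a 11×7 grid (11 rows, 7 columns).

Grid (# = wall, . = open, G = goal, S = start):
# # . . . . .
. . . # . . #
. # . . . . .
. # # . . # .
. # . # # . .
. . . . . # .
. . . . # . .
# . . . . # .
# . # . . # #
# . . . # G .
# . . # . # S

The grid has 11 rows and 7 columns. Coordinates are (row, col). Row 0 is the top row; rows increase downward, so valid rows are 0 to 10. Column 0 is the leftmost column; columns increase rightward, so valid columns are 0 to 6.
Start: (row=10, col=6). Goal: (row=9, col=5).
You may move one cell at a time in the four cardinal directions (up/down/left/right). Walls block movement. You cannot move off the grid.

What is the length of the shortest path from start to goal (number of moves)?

Answer: Shortest path length: 2

Derivation:
BFS from (row=10, col=6) until reaching (row=9, col=5):
  Distance 0: (row=10, col=6)
  Distance 1: (row=9, col=6)
  Distance 2: (row=9, col=5)  <- goal reached here
One shortest path (2 moves): (row=10, col=6) -> (row=9, col=6) -> (row=9, col=5)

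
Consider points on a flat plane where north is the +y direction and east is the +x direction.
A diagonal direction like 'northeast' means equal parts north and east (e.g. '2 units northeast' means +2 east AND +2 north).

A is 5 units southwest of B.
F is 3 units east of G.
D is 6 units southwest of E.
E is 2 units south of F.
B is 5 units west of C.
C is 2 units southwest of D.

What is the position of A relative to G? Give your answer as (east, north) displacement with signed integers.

Place G at the origin (east=0, north=0).
  F is 3 units east of G: delta (east=+3, north=+0); F at (east=3, north=0).
  E is 2 units south of F: delta (east=+0, north=-2); E at (east=3, north=-2).
  D is 6 units southwest of E: delta (east=-6, north=-6); D at (east=-3, north=-8).
  C is 2 units southwest of D: delta (east=-2, north=-2); C at (east=-5, north=-10).
  B is 5 units west of C: delta (east=-5, north=+0); B at (east=-10, north=-10).
  A is 5 units southwest of B: delta (east=-5, north=-5); A at (east=-15, north=-15).
Therefore A relative to G: (east=-15, north=-15).

Answer: A is at (east=-15, north=-15) relative to G.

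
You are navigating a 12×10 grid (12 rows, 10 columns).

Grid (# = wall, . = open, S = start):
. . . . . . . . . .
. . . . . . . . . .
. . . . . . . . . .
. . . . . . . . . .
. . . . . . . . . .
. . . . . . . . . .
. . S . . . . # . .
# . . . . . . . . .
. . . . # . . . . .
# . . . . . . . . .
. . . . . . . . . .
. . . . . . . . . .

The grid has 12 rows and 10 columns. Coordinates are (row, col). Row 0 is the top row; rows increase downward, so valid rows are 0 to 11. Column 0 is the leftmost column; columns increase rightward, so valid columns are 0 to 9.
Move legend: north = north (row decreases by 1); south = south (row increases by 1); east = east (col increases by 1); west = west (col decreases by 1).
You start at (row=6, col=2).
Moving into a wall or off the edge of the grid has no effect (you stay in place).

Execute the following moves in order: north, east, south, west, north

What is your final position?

Answer: Final position: (row=5, col=2)

Derivation:
Start: (row=6, col=2)
  north (north): (row=6, col=2) -> (row=5, col=2)
  east (east): (row=5, col=2) -> (row=5, col=3)
  south (south): (row=5, col=3) -> (row=6, col=3)
  west (west): (row=6, col=3) -> (row=6, col=2)
  north (north): (row=6, col=2) -> (row=5, col=2)
Final: (row=5, col=2)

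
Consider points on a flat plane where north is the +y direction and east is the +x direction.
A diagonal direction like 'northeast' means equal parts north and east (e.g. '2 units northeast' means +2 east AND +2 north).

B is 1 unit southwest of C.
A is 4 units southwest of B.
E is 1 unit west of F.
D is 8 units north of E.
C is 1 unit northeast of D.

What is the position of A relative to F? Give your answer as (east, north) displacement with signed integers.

Place F at the origin (east=0, north=0).
  E is 1 unit west of F: delta (east=-1, north=+0); E at (east=-1, north=0).
  D is 8 units north of E: delta (east=+0, north=+8); D at (east=-1, north=8).
  C is 1 unit northeast of D: delta (east=+1, north=+1); C at (east=0, north=9).
  B is 1 unit southwest of C: delta (east=-1, north=-1); B at (east=-1, north=8).
  A is 4 units southwest of B: delta (east=-4, north=-4); A at (east=-5, north=4).
Therefore A relative to F: (east=-5, north=4).

Answer: A is at (east=-5, north=4) relative to F.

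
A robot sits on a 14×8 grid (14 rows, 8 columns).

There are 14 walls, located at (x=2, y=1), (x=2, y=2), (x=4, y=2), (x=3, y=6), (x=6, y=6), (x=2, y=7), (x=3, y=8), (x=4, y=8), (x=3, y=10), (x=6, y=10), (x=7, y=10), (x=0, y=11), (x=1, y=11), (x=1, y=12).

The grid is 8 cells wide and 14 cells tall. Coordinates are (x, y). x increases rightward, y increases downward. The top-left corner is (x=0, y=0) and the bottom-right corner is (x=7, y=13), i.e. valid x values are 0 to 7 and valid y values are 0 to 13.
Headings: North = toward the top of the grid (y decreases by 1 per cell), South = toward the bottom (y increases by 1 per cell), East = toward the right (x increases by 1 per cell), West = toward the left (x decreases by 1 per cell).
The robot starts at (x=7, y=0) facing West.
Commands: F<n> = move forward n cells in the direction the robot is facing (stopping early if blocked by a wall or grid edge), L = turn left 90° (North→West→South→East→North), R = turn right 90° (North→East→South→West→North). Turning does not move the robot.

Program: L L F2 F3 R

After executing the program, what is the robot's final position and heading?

Start: (x=7, y=0), facing West
  L: turn left, now facing South
  L: turn left, now facing East
  F2: move forward 0/2 (blocked), now at (x=7, y=0)
  F3: move forward 0/3 (blocked), now at (x=7, y=0)
  R: turn right, now facing South
Final: (x=7, y=0), facing South

Answer: Final position: (x=7, y=0), facing South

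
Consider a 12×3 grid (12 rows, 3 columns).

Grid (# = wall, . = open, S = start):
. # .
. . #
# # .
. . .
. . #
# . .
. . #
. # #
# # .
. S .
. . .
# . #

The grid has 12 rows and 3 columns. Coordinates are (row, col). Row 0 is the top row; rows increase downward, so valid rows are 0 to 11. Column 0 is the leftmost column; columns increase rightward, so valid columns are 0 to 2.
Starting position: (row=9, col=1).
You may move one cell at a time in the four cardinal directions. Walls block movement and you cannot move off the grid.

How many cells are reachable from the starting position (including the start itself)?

Answer: Reachable cells: 8

Derivation:
BFS flood-fill from (row=9, col=1):
  Distance 0: (row=9, col=1)
  Distance 1: (row=9, col=0), (row=9, col=2), (row=10, col=1)
  Distance 2: (row=8, col=2), (row=10, col=0), (row=10, col=2), (row=11, col=1)
Total reachable: 8 (grid has 23 open cells total)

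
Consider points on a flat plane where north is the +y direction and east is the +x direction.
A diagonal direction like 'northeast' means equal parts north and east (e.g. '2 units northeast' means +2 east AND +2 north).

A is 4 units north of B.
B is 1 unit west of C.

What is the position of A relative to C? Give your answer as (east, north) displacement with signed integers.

Answer: A is at (east=-1, north=4) relative to C.

Derivation:
Place C at the origin (east=0, north=0).
  B is 1 unit west of C: delta (east=-1, north=+0); B at (east=-1, north=0).
  A is 4 units north of B: delta (east=+0, north=+4); A at (east=-1, north=4).
Therefore A relative to C: (east=-1, north=4).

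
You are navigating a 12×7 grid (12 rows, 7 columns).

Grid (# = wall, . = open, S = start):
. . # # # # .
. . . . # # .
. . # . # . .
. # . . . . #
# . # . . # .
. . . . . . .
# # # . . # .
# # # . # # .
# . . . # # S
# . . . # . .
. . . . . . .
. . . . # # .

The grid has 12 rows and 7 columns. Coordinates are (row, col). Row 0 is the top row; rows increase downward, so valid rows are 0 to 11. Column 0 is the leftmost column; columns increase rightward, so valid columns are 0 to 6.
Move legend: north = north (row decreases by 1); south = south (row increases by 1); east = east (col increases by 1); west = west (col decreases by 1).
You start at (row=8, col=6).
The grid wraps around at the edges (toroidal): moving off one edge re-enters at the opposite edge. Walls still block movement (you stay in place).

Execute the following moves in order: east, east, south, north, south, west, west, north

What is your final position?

Answer: Final position: (row=9, col=5)

Derivation:
Start: (row=8, col=6)
  east (east): blocked, stay at (row=8, col=6)
  east (east): blocked, stay at (row=8, col=6)
  south (south): (row=8, col=6) -> (row=9, col=6)
  north (north): (row=9, col=6) -> (row=8, col=6)
  south (south): (row=8, col=6) -> (row=9, col=6)
  west (west): (row=9, col=6) -> (row=9, col=5)
  west (west): blocked, stay at (row=9, col=5)
  north (north): blocked, stay at (row=9, col=5)
Final: (row=9, col=5)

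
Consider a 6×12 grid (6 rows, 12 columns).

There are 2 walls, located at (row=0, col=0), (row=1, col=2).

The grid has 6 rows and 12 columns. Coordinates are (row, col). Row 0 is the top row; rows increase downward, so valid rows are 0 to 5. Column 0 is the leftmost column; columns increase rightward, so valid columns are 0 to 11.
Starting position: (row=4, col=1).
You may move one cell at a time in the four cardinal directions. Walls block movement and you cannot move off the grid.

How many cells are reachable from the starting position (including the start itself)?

Answer: Reachable cells: 70

Derivation:
BFS flood-fill from (row=4, col=1):
  Distance 0: (row=4, col=1)
  Distance 1: (row=3, col=1), (row=4, col=0), (row=4, col=2), (row=5, col=1)
  Distance 2: (row=2, col=1), (row=3, col=0), (row=3, col=2), (row=4, col=3), (row=5, col=0), (row=5, col=2)
  Distance 3: (row=1, col=1), (row=2, col=0), (row=2, col=2), (row=3, col=3), (row=4, col=4), (row=5, col=3)
  Distance 4: (row=0, col=1), (row=1, col=0), (row=2, col=3), (row=3, col=4), (row=4, col=5), (row=5, col=4)
  Distance 5: (row=0, col=2), (row=1, col=3), (row=2, col=4), (row=3, col=5), (row=4, col=6), (row=5, col=5)
  Distance 6: (row=0, col=3), (row=1, col=4), (row=2, col=5), (row=3, col=6), (row=4, col=7), (row=5, col=6)
  Distance 7: (row=0, col=4), (row=1, col=5), (row=2, col=6), (row=3, col=7), (row=4, col=8), (row=5, col=7)
  Distance 8: (row=0, col=5), (row=1, col=6), (row=2, col=7), (row=3, col=8), (row=4, col=9), (row=5, col=8)
  Distance 9: (row=0, col=6), (row=1, col=7), (row=2, col=8), (row=3, col=9), (row=4, col=10), (row=5, col=9)
  Distance 10: (row=0, col=7), (row=1, col=8), (row=2, col=9), (row=3, col=10), (row=4, col=11), (row=5, col=10)
  Distance 11: (row=0, col=8), (row=1, col=9), (row=2, col=10), (row=3, col=11), (row=5, col=11)
  Distance 12: (row=0, col=9), (row=1, col=10), (row=2, col=11)
  Distance 13: (row=0, col=10), (row=1, col=11)
  Distance 14: (row=0, col=11)
Total reachable: 70 (grid has 70 open cells total)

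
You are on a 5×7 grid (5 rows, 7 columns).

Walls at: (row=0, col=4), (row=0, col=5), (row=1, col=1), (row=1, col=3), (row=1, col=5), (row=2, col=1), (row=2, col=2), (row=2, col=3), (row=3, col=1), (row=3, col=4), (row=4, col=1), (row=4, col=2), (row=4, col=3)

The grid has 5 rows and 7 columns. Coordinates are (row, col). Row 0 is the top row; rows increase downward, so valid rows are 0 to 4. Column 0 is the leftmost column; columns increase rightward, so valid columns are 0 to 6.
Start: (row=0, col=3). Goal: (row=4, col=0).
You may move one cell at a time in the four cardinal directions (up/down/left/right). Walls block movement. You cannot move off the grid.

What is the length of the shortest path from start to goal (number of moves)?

BFS from (row=0, col=3) until reaching (row=4, col=0):
  Distance 0: (row=0, col=3)
  Distance 1: (row=0, col=2)
  Distance 2: (row=0, col=1), (row=1, col=2)
  Distance 3: (row=0, col=0)
  Distance 4: (row=1, col=0)
  Distance 5: (row=2, col=0)
  Distance 6: (row=3, col=0)
  Distance 7: (row=4, col=0)  <- goal reached here
One shortest path (7 moves): (row=0, col=3) -> (row=0, col=2) -> (row=0, col=1) -> (row=0, col=0) -> (row=1, col=0) -> (row=2, col=0) -> (row=3, col=0) -> (row=4, col=0)

Answer: Shortest path length: 7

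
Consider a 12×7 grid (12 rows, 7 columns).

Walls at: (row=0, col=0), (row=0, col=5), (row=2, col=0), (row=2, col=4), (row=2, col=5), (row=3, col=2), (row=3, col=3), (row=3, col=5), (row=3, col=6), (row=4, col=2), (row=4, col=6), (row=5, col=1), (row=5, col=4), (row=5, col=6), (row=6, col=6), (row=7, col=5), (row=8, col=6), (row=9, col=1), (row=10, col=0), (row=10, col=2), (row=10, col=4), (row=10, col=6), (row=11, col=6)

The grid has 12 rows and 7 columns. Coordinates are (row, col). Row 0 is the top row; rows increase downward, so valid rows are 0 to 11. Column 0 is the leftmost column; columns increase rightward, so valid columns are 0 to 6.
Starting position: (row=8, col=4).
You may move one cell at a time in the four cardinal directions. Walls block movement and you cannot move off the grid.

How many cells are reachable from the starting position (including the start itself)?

Answer: Reachable cells: 60

Derivation:
BFS flood-fill from (row=8, col=4):
  Distance 0: (row=8, col=4)
  Distance 1: (row=7, col=4), (row=8, col=3), (row=8, col=5), (row=9, col=4)
  Distance 2: (row=6, col=4), (row=7, col=3), (row=8, col=2), (row=9, col=3), (row=9, col=5)
  Distance 3: (row=6, col=3), (row=6, col=5), (row=7, col=2), (row=8, col=1), (row=9, col=2), (row=9, col=6), (row=10, col=3), (row=10, col=5)
  Distance 4: (row=5, col=3), (row=5, col=5), (row=6, col=2), (row=7, col=1), (row=8, col=0), (row=11, col=3), (row=11, col=5)
  Distance 5: (row=4, col=3), (row=4, col=5), (row=5, col=2), (row=6, col=1), (row=7, col=0), (row=9, col=0), (row=11, col=2), (row=11, col=4)
  Distance 6: (row=4, col=4), (row=6, col=0), (row=11, col=1)
  Distance 7: (row=3, col=4), (row=5, col=0), (row=10, col=1), (row=11, col=0)
  Distance 8: (row=4, col=0)
  Distance 9: (row=3, col=0), (row=4, col=1)
  Distance 10: (row=3, col=1)
  Distance 11: (row=2, col=1)
  Distance 12: (row=1, col=1), (row=2, col=2)
  Distance 13: (row=0, col=1), (row=1, col=0), (row=1, col=2), (row=2, col=3)
  Distance 14: (row=0, col=2), (row=1, col=3)
  Distance 15: (row=0, col=3), (row=1, col=4)
  Distance 16: (row=0, col=4), (row=1, col=5)
  Distance 17: (row=1, col=6)
  Distance 18: (row=0, col=6), (row=2, col=6)
Total reachable: 60 (grid has 61 open cells total)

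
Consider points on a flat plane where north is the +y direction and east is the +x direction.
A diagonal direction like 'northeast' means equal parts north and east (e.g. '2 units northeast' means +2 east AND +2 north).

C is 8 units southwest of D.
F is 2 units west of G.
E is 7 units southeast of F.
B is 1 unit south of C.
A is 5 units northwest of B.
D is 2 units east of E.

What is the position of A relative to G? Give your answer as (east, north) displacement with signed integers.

Place G at the origin (east=0, north=0).
  F is 2 units west of G: delta (east=-2, north=+0); F at (east=-2, north=0).
  E is 7 units southeast of F: delta (east=+7, north=-7); E at (east=5, north=-7).
  D is 2 units east of E: delta (east=+2, north=+0); D at (east=7, north=-7).
  C is 8 units southwest of D: delta (east=-8, north=-8); C at (east=-1, north=-15).
  B is 1 unit south of C: delta (east=+0, north=-1); B at (east=-1, north=-16).
  A is 5 units northwest of B: delta (east=-5, north=+5); A at (east=-6, north=-11).
Therefore A relative to G: (east=-6, north=-11).

Answer: A is at (east=-6, north=-11) relative to G.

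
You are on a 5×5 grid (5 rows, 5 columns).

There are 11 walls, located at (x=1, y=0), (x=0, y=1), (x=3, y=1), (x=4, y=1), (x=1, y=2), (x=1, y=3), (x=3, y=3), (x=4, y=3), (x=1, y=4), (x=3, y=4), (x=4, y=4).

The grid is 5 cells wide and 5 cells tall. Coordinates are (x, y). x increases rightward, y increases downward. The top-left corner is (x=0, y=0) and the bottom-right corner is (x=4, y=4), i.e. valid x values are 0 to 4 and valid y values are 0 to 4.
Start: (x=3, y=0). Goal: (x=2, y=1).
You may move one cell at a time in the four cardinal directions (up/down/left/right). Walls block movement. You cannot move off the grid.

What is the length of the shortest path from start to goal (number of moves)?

Answer: Shortest path length: 2

Derivation:
BFS from (x=3, y=0) until reaching (x=2, y=1):
  Distance 0: (x=3, y=0)
  Distance 1: (x=2, y=0), (x=4, y=0)
  Distance 2: (x=2, y=1)  <- goal reached here
One shortest path (2 moves): (x=3, y=0) -> (x=2, y=0) -> (x=2, y=1)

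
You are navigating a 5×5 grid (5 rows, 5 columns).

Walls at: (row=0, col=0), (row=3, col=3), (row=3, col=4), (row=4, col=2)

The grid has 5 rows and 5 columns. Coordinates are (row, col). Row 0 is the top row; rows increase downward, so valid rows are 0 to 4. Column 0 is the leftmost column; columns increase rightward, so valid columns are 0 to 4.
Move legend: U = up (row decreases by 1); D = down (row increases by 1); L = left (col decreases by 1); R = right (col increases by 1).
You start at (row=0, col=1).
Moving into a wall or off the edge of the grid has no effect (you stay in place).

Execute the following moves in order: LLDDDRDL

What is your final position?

Answer: Final position: (row=3, col=1)

Derivation:
Start: (row=0, col=1)
  L (left): blocked, stay at (row=0, col=1)
  L (left): blocked, stay at (row=0, col=1)
  D (down): (row=0, col=1) -> (row=1, col=1)
  D (down): (row=1, col=1) -> (row=2, col=1)
  D (down): (row=2, col=1) -> (row=3, col=1)
  R (right): (row=3, col=1) -> (row=3, col=2)
  D (down): blocked, stay at (row=3, col=2)
  L (left): (row=3, col=2) -> (row=3, col=1)
Final: (row=3, col=1)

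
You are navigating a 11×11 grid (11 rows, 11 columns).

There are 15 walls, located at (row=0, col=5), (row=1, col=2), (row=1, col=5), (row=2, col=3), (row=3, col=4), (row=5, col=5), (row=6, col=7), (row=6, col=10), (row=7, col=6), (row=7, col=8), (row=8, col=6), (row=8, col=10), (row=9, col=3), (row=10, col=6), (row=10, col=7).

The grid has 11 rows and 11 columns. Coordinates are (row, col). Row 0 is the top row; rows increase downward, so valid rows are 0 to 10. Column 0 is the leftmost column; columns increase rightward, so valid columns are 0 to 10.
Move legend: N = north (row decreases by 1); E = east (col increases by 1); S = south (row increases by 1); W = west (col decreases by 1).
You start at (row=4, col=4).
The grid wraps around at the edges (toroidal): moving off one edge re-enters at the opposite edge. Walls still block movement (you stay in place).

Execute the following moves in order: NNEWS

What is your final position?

Answer: Final position: (row=5, col=4)

Derivation:
Start: (row=4, col=4)
  N (north): blocked, stay at (row=4, col=4)
  N (north): blocked, stay at (row=4, col=4)
  E (east): (row=4, col=4) -> (row=4, col=5)
  W (west): (row=4, col=5) -> (row=4, col=4)
  S (south): (row=4, col=4) -> (row=5, col=4)
Final: (row=5, col=4)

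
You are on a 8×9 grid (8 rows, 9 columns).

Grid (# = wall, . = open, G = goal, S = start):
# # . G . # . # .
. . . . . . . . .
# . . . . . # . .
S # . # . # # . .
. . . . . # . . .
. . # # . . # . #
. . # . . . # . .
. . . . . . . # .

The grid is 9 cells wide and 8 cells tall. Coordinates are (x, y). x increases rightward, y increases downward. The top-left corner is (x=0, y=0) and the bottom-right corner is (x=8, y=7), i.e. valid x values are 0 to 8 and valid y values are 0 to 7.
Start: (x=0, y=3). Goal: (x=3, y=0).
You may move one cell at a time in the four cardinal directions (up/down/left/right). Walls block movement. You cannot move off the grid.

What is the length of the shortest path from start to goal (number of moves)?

BFS from (x=0, y=3) until reaching (x=3, y=0):
  Distance 0: (x=0, y=3)
  Distance 1: (x=0, y=4)
  Distance 2: (x=1, y=4), (x=0, y=5)
  Distance 3: (x=2, y=4), (x=1, y=5), (x=0, y=6)
  Distance 4: (x=2, y=3), (x=3, y=4), (x=1, y=6), (x=0, y=7)
  Distance 5: (x=2, y=2), (x=4, y=4), (x=1, y=7)
  Distance 6: (x=2, y=1), (x=1, y=2), (x=3, y=2), (x=4, y=3), (x=4, y=5), (x=2, y=7)
  Distance 7: (x=2, y=0), (x=1, y=1), (x=3, y=1), (x=4, y=2), (x=5, y=5), (x=4, y=6), (x=3, y=7)
  Distance 8: (x=3, y=0), (x=0, y=1), (x=4, y=1), (x=5, y=2), (x=3, y=6), (x=5, y=6), (x=4, y=7)  <- goal reached here
One shortest path (8 moves): (x=0, y=3) -> (x=0, y=4) -> (x=1, y=4) -> (x=2, y=4) -> (x=2, y=3) -> (x=2, y=2) -> (x=3, y=2) -> (x=3, y=1) -> (x=3, y=0)

Answer: Shortest path length: 8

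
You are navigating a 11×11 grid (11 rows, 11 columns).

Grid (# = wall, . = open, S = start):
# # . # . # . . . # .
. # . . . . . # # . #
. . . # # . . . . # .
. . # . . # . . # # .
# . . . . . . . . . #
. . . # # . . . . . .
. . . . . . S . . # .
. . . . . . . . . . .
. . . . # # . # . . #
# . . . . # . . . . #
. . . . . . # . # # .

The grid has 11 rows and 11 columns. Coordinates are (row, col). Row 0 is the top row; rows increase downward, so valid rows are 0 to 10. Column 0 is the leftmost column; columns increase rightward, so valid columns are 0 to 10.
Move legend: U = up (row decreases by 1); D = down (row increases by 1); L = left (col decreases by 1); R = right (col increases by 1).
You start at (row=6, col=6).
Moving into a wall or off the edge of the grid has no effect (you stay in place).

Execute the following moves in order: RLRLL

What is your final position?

Start: (row=6, col=6)
  R (right): (row=6, col=6) -> (row=6, col=7)
  L (left): (row=6, col=7) -> (row=6, col=6)
  R (right): (row=6, col=6) -> (row=6, col=7)
  L (left): (row=6, col=7) -> (row=6, col=6)
  L (left): (row=6, col=6) -> (row=6, col=5)
Final: (row=6, col=5)

Answer: Final position: (row=6, col=5)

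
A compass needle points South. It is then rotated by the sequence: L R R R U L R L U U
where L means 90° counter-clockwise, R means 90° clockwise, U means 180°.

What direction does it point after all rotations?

Answer: Final heading: East

Derivation:
Start: South
  L (left (90° counter-clockwise)) -> East
  R (right (90° clockwise)) -> South
  R (right (90° clockwise)) -> West
  R (right (90° clockwise)) -> North
  U (U-turn (180°)) -> South
  L (left (90° counter-clockwise)) -> East
  R (right (90° clockwise)) -> South
  L (left (90° counter-clockwise)) -> East
  U (U-turn (180°)) -> West
  U (U-turn (180°)) -> East
Final: East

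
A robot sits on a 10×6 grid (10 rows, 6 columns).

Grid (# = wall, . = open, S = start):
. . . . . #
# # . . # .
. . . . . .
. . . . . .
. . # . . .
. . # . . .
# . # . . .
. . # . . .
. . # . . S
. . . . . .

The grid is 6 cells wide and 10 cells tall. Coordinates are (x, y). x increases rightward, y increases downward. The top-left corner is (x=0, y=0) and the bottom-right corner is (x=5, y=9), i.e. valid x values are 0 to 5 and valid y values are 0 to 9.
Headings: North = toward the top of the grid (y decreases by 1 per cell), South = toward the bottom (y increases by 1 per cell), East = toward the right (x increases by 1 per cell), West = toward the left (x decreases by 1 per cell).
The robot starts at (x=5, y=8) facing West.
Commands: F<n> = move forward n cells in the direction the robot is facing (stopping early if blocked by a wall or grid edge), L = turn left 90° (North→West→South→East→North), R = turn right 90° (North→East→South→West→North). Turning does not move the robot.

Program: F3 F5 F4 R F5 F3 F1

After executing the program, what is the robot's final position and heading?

Answer: Final position: (x=3, y=0), facing North

Derivation:
Start: (x=5, y=8), facing West
  F3: move forward 2/3 (blocked), now at (x=3, y=8)
  F5: move forward 0/5 (blocked), now at (x=3, y=8)
  F4: move forward 0/4 (blocked), now at (x=3, y=8)
  R: turn right, now facing North
  F5: move forward 5, now at (x=3, y=3)
  F3: move forward 3, now at (x=3, y=0)
  F1: move forward 0/1 (blocked), now at (x=3, y=0)
Final: (x=3, y=0), facing North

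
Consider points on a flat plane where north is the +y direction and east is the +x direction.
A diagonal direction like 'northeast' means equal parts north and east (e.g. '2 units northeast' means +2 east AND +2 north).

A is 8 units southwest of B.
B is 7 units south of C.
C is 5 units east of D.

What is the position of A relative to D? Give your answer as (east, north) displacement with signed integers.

Answer: A is at (east=-3, north=-15) relative to D.

Derivation:
Place D at the origin (east=0, north=0).
  C is 5 units east of D: delta (east=+5, north=+0); C at (east=5, north=0).
  B is 7 units south of C: delta (east=+0, north=-7); B at (east=5, north=-7).
  A is 8 units southwest of B: delta (east=-8, north=-8); A at (east=-3, north=-15).
Therefore A relative to D: (east=-3, north=-15).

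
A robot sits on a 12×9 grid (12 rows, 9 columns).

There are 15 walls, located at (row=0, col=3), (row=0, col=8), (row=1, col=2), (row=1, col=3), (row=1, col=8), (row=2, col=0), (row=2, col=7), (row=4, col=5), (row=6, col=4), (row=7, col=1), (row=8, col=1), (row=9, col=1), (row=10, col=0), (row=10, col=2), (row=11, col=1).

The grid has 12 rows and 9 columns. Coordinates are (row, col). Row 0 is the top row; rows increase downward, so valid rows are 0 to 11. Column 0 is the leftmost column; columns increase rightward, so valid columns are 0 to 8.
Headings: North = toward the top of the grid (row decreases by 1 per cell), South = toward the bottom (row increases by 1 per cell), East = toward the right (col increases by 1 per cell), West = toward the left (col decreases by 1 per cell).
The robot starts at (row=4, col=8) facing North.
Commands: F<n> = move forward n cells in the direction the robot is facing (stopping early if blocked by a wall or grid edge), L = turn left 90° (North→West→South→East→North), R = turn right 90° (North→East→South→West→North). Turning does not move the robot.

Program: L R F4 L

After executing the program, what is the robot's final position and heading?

Answer: Final position: (row=2, col=8), facing West

Derivation:
Start: (row=4, col=8), facing North
  L: turn left, now facing West
  R: turn right, now facing North
  F4: move forward 2/4 (blocked), now at (row=2, col=8)
  L: turn left, now facing West
Final: (row=2, col=8), facing West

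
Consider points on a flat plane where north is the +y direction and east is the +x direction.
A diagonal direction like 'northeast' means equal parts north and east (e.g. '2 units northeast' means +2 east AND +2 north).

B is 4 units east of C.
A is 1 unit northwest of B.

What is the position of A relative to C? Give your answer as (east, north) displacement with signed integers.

Place C at the origin (east=0, north=0).
  B is 4 units east of C: delta (east=+4, north=+0); B at (east=4, north=0).
  A is 1 unit northwest of B: delta (east=-1, north=+1); A at (east=3, north=1).
Therefore A relative to C: (east=3, north=1).

Answer: A is at (east=3, north=1) relative to C.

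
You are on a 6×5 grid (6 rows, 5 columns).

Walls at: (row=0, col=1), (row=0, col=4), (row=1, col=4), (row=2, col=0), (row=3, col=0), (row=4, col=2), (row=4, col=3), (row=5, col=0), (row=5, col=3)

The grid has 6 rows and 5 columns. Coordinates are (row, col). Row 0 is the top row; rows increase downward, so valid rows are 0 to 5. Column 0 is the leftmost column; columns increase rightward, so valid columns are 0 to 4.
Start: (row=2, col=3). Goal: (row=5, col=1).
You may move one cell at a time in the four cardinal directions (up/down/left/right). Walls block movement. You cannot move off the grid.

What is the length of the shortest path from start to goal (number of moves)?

Answer: Shortest path length: 5

Derivation:
BFS from (row=2, col=3) until reaching (row=5, col=1):
  Distance 0: (row=2, col=3)
  Distance 1: (row=1, col=3), (row=2, col=2), (row=2, col=4), (row=3, col=3)
  Distance 2: (row=0, col=3), (row=1, col=2), (row=2, col=1), (row=3, col=2), (row=3, col=4)
  Distance 3: (row=0, col=2), (row=1, col=1), (row=3, col=1), (row=4, col=4)
  Distance 4: (row=1, col=0), (row=4, col=1), (row=5, col=4)
  Distance 5: (row=0, col=0), (row=4, col=0), (row=5, col=1)  <- goal reached here
One shortest path (5 moves): (row=2, col=3) -> (row=2, col=2) -> (row=2, col=1) -> (row=3, col=1) -> (row=4, col=1) -> (row=5, col=1)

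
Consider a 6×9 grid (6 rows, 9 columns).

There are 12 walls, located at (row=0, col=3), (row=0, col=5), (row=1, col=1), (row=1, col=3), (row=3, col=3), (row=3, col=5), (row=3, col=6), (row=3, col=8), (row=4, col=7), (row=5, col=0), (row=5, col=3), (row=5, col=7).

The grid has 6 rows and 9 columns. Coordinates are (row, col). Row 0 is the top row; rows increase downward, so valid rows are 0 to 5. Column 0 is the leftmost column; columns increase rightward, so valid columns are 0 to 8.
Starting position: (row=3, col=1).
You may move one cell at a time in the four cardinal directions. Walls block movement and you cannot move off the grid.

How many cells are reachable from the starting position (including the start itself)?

BFS flood-fill from (row=3, col=1):
  Distance 0: (row=3, col=1)
  Distance 1: (row=2, col=1), (row=3, col=0), (row=3, col=2), (row=4, col=1)
  Distance 2: (row=2, col=0), (row=2, col=2), (row=4, col=0), (row=4, col=2), (row=5, col=1)
  Distance 3: (row=1, col=0), (row=1, col=2), (row=2, col=3), (row=4, col=3), (row=5, col=2)
  Distance 4: (row=0, col=0), (row=0, col=2), (row=2, col=4), (row=4, col=4)
  Distance 5: (row=0, col=1), (row=1, col=4), (row=2, col=5), (row=3, col=4), (row=4, col=5), (row=5, col=4)
  Distance 6: (row=0, col=4), (row=1, col=5), (row=2, col=6), (row=4, col=6), (row=5, col=5)
  Distance 7: (row=1, col=6), (row=2, col=7), (row=5, col=6)
  Distance 8: (row=0, col=6), (row=1, col=7), (row=2, col=8), (row=3, col=7)
  Distance 9: (row=0, col=7), (row=1, col=8)
  Distance 10: (row=0, col=8)
Total reachable: 40 (grid has 42 open cells total)

Answer: Reachable cells: 40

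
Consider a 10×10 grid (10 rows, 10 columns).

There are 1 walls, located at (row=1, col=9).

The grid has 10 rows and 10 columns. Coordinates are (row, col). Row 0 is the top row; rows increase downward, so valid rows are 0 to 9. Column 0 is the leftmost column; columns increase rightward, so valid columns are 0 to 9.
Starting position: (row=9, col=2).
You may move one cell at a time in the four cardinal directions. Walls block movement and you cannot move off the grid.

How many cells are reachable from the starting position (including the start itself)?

BFS flood-fill from (row=9, col=2):
  Distance 0: (row=9, col=2)
  Distance 1: (row=8, col=2), (row=9, col=1), (row=9, col=3)
  Distance 2: (row=7, col=2), (row=8, col=1), (row=8, col=3), (row=9, col=0), (row=9, col=4)
  Distance 3: (row=6, col=2), (row=7, col=1), (row=7, col=3), (row=8, col=0), (row=8, col=4), (row=9, col=5)
  Distance 4: (row=5, col=2), (row=6, col=1), (row=6, col=3), (row=7, col=0), (row=7, col=4), (row=8, col=5), (row=9, col=6)
  Distance 5: (row=4, col=2), (row=5, col=1), (row=5, col=3), (row=6, col=0), (row=6, col=4), (row=7, col=5), (row=8, col=6), (row=9, col=7)
  Distance 6: (row=3, col=2), (row=4, col=1), (row=4, col=3), (row=5, col=0), (row=5, col=4), (row=6, col=5), (row=7, col=6), (row=8, col=7), (row=9, col=8)
  Distance 7: (row=2, col=2), (row=3, col=1), (row=3, col=3), (row=4, col=0), (row=4, col=4), (row=5, col=5), (row=6, col=6), (row=7, col=7), (row=8, col=8), (row=9, col=9)
  Distance 8: (row=1, col=2), (row=2, col=1), (row=2, col=3), (row=3, col=0), (row=3, col=4), (row=4, col=5), (row=5, col=6), (row=6, col=7), (row=7, col=8), (row=8, col=9)
  Distance 9: (row=0, col=2), (row=1, col=1), (row=1, col=3), (row=2, col=0), (row=2, col=4), (row=3, col=5), (row=4, col=6), (row=5, col=7), (row=6, col=8), (row=7, col=9)
  Distance 10: (row=0, col=1), (row=0, col=3), (row=1, col=0), (row=1, col=4), (row=2, col=5), (row=3, col=6), (row=4, col=7), (row=5, col=8), (row=6, col=9)
  Distance 11: (row=0, col=0), (row=0, col=4), (row=1, col=5), (row=2, col=6), (row=3, col=7), (row=4, col=8), (row=5, col=9)
  Distance 12: (row=0, col=5), (row=1, col=6), (row=2, col=7), (row=3, col=8), (row=4, col=9)
  Distance 13: (row=0, col=6), (row=1, col=7), (row=2, col=8), (row=3, col=9)
  Distance 14: (row=0, col=7), (row=1, col=8), (row=2, col=9)
  Distance 15: (row=0, col=8)
  Distance 16: (row=0, col=9)
Total reachable: 99 (grid has 99 open cells total)

Answer: Reachable cells: 99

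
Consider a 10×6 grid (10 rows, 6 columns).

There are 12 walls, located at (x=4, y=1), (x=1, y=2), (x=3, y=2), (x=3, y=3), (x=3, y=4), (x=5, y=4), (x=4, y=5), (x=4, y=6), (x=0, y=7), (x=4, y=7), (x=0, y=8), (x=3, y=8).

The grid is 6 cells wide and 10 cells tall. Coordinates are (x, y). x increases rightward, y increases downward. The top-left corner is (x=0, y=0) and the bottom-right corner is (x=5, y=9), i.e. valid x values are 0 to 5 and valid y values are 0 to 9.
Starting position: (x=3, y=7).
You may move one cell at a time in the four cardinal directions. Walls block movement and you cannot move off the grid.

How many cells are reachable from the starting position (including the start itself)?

BFS flood-fill from (x=3, y=7):
  Distance 0: (x=3, y=7)
  Distance 1: (x=3, y=6), (x=2, y=7)
  Distance 2: (x=3, y=5), (x=2, y=6), (x=1, y=7), (x=2, y=8)
  Distance 3: (x=2, y=5), (x=1, y=6), (x=1, y=8), (x=2, y=9)
  Distance 4: (x=2, y=4), (x=1, y=5), (x=0, y=6), (x=1, y=9), (x=3, y=9)
  Distance 5: (x=2, y=3), (x=1, y=4), (x=0, y=5), (x=0, y=9), (x=4, y=9)
  Distance 6: (x=2, y=2), (x=1, y=3), (x=0, y=4), (x=4, y=8), (x=5, y=9)
  Distance 7: (x=2, y=1), (x=0, y=3), (x=5, y=8)
  Distance 8: (x=2, y=0), (x=1, y=1), (x=3, y=1), (x=0, y=2), (x=5, y=7)
  Distance 9: (x=1, y=0), (x=3, y=0), (x=0, y=1), (x=5, y=6)
  Distance 10: (x=0, y=0), (x=4, y=0), (x=5, y=5)
  Distance 11: (x=5, y=0)
  Distance 12: (x=5, y=1)
  Distance 13: (x=5, y=2)
  Distance 14: (x=4, y=2), (x=5, y=3)
  Distance 15: (x=4, y=3)
  Distance 16: (x=4, y=4)
Total reachable: 48 (grid has 48 open cells total)

Answer: Reachable cells: 48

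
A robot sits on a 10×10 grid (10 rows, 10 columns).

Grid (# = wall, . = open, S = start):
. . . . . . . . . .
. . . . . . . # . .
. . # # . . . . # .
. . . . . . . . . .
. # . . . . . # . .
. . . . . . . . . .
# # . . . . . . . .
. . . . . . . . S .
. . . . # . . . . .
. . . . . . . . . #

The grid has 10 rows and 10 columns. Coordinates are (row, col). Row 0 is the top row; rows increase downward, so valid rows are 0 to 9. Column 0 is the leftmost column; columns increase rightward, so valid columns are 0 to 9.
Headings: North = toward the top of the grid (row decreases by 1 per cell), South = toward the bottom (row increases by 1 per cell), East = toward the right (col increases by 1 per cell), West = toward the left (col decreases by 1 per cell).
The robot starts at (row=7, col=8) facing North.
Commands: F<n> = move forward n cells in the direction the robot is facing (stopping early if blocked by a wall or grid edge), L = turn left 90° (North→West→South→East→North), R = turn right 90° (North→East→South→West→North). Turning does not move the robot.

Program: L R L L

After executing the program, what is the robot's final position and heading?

Start: (row=7, col=8), facing North
  L: turn left, now facing West
  R: turn right, now facing North
  L: turn left, now facing West
  L: turn left, now facing South
Final: (row=7, col=8), facing South

Answer: Final position: (row=7, col=8), facing South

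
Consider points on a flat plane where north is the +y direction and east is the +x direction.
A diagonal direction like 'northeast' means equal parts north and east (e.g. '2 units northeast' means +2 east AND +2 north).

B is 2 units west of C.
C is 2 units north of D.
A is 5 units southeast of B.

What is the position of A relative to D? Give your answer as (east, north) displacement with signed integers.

Place D at the origin (east=0, north=0).
  C is 2 units north of D: delta (east=+0, north=+2); C at (east=0, north=2).
  B is 2 units west of C: delta (east=-2, north=+0); B at (east=-2, north=2).
  A is 5 units southeast of B: delta (east=+5, north=-5); A at (east=3, north=-3).
Therefore A relative to D: (east=3, north=-3).

Answer: A is at (east=3, north=-3) relative to D.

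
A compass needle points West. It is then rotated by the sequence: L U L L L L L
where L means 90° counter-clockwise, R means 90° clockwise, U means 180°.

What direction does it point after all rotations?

Answer: Final heading: West

Derivation:
Start: West
  L (left (90° counter-clockwise)) -> South
  U (U-turn (180°)) -> North
  L (left (90° counter-clockwise)) -> West
  L (left (90° counter-clockwise)) -> South
  L (left (90° counter-clockwise)) -> East
  L (left (90° counter-clockwise)) -> North
  L (left (90° counter-clockwise)) -> West
Final: West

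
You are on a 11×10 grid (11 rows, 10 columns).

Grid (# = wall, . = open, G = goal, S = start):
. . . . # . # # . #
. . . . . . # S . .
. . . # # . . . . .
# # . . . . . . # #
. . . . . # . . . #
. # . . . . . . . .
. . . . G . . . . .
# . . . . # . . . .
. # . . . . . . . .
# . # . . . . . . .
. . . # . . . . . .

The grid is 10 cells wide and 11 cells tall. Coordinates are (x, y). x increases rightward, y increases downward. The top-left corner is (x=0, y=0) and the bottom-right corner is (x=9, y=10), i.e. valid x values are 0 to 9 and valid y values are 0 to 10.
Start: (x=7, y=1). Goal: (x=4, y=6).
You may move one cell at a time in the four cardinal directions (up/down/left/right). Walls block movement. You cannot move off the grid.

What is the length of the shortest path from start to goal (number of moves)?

BFS from (x=7, y=1) until reaching (x=4, y=6):
  Distance 0: (x=7, y=1)
  Distance 1: (x=8, y=1), (x=7, y=2)
  Distance 2: (x=8, y=0), (x=9, y=1), (x=6, y=2), (x=8, y=2), (x=7, y=3)
  Distance 3: (x=5, y=2), (x=9, y=2), (x=6, y=3), (x=7, y=4)
  Distance 4: (x=5, y=1), (x=5, y=3), (x=6, y=4), (x=8, y=4), (x=7, y=5)
  Distance 5: (x=5, y=0), (x=4, y=1), (x=4, y=3), (x=6, y=5), (x=8, y=5), (x=7, y=6)
  Distance 6: (x=3, y=1), (x=3, y=3), (x=4, y=4), (x=5, y=5), (x=9, y=5), (x=6, y=6), (x=8, y=6), (x=7, y=7)
  Distance 7: (x=3, y=0), (x=2, y=1), (x=2, y=3), (x=3, y=4), (x=4, y=5), (x=5, y=6), (x=9, y=6), (x=6, y=7), (x=8, y=7), (x=7, y=8)
  Distance 8: (x=2, y=0), (x=1, y=1), (x=2, y=2), (x=2, y=4), (x=3, y=5), (x=4, y=6), (x=9, y=7), (x=6, y=8), (x=8, y=8), (x=7, y=9)  <- goal reached here
One shortest path (8 moves): (x=7, y=1) -> (x=7, y=2) -> (x=6, y=2) -> (x=5, y=2) -> (x=5, y=3) -> (x=4, y=3) -> (x=4, y=4) -> (x=4, y=5) -> (x=4, y=6)

Answer: Shortest path length: 8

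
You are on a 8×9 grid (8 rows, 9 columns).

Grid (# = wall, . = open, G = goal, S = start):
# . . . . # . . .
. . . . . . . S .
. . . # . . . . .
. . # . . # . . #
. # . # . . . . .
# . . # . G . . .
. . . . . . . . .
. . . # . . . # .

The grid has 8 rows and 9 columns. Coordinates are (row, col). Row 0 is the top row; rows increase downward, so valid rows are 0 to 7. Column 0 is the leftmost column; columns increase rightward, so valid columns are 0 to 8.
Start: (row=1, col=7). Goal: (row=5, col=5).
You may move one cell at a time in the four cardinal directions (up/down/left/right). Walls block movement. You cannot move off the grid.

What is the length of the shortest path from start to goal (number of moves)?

BFS from (row=1, col=7) until reaching (row=5, col=5):
  Distance 0: (row=1, col=7)
  Distance 1: (row=0, col=7), (row=1, col=6), (row=1, col=8), (row=2, col=7)
  Distance 2: (row=0, col=6), (row=0, col=8), (row=1, col=5), (row=2, col=6), (row=2, col=8), (row=3, col=7)
  Distance 3: (row=1, col=4), (row=2, col=5), (row=3, col=6), (row=4, col=7)
  Distance 4: (row=0, col=4), (row=1, col=3), (row=2, col=4), (row=4, col=6), (row=4, col=8), (row=5, col=7)
  Distance 5: (row=0, col=3), (row=1, col=2), (row=3, col=4), (row=4, col=5), (row=5, col=6), (row=5, col=8), (row=6, col=7)
  Distance 6: (row=0, col=2), (row=1, col=1), (row=2, col=2), (row=3, col=3), (row=4, col=4), (row=5, col=5), (row=6, col=6), (row=6, col=8)  <- goal reached here
One shortest path (6 moves): (row=1, col=7) -> (row=1, col=6) -> (row=2, col=6) -> (row=3, col=6) -> (row=4, col=6) -> (row=4, col=5) -> (row=5, col=5)

Answer: Shortest path length: 6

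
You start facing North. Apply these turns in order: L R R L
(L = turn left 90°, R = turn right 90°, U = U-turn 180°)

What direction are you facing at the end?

Answer: Final heading: North

Derivation:
Start: North
  L (left (90° counter-clockwise)) -> West
  R (right (90° clockwise)) -> North
  R (right (90° clockwise)) -> East
  L (left (90° counter-clockwise)) -> North
Final: North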